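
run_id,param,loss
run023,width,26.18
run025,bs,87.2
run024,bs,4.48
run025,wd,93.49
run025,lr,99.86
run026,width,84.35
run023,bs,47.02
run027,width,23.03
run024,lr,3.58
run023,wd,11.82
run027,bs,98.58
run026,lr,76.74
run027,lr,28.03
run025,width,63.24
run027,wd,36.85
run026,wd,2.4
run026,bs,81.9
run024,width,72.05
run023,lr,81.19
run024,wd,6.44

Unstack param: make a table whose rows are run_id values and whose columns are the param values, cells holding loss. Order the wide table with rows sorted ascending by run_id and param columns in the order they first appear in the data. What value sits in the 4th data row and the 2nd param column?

With rows sorted ascending by run_id, row 4 is run_id=run026. param columns in first-appearance order: width, bs, wd, lr; column 2 is bs.
Long rows with run_id=run026, param=bs: loss = 81.9.

81.9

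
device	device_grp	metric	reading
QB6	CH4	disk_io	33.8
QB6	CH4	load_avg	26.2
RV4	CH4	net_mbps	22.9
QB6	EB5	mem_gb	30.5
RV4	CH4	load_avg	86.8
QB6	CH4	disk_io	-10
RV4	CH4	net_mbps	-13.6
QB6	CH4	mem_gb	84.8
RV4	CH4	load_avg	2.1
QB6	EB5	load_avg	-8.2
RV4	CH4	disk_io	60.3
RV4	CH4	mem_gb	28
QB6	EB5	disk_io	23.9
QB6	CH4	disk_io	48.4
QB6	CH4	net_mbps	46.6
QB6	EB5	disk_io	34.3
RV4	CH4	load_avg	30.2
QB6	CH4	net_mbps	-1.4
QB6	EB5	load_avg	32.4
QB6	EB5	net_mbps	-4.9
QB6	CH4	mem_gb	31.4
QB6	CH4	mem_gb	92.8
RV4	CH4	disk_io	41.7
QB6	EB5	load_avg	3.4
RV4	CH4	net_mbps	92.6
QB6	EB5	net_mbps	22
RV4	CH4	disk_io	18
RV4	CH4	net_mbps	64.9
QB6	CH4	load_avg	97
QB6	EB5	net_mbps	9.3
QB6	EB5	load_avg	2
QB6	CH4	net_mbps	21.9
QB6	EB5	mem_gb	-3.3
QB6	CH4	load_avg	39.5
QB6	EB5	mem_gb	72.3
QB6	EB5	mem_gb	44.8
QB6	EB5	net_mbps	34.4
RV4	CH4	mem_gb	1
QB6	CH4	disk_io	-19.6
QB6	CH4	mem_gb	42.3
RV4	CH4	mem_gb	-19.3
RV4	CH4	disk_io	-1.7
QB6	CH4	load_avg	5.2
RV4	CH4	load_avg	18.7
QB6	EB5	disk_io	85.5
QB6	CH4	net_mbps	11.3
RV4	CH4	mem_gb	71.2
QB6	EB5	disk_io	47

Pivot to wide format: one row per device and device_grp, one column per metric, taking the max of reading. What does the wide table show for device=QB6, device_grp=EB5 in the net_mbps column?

Rows with device=QB6, device_grp=EB5 and metric=net_mbps: reading values are -4.9, 22, 9.3, 34.4.
max(-4.9, 22, 9.3, 34.4) = 34.4.

34.4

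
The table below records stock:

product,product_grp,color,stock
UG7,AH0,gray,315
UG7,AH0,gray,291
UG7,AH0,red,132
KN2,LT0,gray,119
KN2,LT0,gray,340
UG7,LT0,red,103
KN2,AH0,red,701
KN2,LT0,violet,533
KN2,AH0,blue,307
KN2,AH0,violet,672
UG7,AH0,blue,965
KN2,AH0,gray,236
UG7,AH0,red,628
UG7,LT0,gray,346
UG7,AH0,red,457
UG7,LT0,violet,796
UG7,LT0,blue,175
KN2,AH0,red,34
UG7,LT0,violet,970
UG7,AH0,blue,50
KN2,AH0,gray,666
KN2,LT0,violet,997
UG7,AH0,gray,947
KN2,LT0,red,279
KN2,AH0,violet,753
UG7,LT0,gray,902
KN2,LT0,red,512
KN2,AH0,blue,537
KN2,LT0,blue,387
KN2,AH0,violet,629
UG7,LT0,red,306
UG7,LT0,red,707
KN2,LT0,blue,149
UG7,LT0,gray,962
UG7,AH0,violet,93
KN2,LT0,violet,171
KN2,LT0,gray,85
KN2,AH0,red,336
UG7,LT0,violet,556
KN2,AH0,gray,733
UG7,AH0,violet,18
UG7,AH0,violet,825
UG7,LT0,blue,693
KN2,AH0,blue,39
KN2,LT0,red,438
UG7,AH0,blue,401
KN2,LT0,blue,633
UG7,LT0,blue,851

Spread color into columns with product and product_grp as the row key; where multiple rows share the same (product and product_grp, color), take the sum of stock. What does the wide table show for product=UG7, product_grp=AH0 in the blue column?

1416

Rows with product=UG7, product_grp=AH0 and color=blue: stock values are 965, 50, 401.
965 + 50 + 401 = 1416.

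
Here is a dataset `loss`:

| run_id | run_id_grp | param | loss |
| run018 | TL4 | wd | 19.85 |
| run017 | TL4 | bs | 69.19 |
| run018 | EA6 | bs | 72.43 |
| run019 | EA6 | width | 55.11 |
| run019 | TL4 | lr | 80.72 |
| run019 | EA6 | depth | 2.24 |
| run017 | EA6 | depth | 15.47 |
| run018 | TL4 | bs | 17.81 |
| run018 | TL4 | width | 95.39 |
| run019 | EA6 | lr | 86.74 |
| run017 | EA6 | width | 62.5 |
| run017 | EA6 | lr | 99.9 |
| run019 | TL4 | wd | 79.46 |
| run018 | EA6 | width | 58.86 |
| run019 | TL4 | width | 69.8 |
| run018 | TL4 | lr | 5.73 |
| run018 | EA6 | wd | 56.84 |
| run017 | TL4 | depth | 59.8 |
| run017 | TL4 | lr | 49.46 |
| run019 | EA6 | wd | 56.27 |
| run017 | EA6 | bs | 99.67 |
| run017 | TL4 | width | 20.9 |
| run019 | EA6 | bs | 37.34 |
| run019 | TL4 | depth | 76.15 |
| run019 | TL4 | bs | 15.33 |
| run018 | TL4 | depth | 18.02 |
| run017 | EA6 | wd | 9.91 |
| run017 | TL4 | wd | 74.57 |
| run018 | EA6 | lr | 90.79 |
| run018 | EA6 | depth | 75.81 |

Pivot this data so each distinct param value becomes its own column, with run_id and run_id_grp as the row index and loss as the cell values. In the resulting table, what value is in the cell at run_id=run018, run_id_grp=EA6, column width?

Wide layout: rows indexed by run_id and run_id_grp, columns are the 5 distinct param values (wd, bs, width, lr, depth).
Cell (run_id=run018, run_id_grp=EA6, param=width) draws from the long row where run_id=run018, run_id_grp=EA6 and param=width, which has loss=58.86.

58.86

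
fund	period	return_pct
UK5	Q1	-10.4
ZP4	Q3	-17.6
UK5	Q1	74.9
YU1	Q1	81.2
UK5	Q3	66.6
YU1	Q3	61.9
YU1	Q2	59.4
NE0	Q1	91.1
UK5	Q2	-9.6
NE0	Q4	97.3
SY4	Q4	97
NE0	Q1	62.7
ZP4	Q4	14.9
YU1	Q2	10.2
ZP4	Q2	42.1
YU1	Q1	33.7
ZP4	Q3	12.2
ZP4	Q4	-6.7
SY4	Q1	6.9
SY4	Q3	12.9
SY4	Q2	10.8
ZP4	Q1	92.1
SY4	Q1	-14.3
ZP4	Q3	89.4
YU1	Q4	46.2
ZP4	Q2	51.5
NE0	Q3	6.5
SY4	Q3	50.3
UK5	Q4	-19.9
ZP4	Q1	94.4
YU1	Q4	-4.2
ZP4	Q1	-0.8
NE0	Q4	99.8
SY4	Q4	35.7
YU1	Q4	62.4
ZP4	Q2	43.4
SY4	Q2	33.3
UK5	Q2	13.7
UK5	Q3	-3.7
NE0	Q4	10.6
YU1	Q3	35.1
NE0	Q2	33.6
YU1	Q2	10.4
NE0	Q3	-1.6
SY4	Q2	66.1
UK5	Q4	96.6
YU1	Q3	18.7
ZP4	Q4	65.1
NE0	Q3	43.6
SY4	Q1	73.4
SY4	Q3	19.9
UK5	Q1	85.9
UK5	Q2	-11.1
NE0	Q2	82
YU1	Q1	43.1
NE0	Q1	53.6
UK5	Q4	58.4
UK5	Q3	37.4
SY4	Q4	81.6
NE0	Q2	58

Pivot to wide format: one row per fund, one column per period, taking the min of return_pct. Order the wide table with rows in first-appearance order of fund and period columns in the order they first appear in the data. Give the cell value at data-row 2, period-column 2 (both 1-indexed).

-17.6

With rows in first-appearance order of fund, row 2 is fund=ZP4. period columns in first-appearance order: Q1, Q3, Q2, Q4; column 2 is Q3.
Long rows with fund=ZP4, period=Q3: min(-17.6, 12.2, 89.4) = -17.6.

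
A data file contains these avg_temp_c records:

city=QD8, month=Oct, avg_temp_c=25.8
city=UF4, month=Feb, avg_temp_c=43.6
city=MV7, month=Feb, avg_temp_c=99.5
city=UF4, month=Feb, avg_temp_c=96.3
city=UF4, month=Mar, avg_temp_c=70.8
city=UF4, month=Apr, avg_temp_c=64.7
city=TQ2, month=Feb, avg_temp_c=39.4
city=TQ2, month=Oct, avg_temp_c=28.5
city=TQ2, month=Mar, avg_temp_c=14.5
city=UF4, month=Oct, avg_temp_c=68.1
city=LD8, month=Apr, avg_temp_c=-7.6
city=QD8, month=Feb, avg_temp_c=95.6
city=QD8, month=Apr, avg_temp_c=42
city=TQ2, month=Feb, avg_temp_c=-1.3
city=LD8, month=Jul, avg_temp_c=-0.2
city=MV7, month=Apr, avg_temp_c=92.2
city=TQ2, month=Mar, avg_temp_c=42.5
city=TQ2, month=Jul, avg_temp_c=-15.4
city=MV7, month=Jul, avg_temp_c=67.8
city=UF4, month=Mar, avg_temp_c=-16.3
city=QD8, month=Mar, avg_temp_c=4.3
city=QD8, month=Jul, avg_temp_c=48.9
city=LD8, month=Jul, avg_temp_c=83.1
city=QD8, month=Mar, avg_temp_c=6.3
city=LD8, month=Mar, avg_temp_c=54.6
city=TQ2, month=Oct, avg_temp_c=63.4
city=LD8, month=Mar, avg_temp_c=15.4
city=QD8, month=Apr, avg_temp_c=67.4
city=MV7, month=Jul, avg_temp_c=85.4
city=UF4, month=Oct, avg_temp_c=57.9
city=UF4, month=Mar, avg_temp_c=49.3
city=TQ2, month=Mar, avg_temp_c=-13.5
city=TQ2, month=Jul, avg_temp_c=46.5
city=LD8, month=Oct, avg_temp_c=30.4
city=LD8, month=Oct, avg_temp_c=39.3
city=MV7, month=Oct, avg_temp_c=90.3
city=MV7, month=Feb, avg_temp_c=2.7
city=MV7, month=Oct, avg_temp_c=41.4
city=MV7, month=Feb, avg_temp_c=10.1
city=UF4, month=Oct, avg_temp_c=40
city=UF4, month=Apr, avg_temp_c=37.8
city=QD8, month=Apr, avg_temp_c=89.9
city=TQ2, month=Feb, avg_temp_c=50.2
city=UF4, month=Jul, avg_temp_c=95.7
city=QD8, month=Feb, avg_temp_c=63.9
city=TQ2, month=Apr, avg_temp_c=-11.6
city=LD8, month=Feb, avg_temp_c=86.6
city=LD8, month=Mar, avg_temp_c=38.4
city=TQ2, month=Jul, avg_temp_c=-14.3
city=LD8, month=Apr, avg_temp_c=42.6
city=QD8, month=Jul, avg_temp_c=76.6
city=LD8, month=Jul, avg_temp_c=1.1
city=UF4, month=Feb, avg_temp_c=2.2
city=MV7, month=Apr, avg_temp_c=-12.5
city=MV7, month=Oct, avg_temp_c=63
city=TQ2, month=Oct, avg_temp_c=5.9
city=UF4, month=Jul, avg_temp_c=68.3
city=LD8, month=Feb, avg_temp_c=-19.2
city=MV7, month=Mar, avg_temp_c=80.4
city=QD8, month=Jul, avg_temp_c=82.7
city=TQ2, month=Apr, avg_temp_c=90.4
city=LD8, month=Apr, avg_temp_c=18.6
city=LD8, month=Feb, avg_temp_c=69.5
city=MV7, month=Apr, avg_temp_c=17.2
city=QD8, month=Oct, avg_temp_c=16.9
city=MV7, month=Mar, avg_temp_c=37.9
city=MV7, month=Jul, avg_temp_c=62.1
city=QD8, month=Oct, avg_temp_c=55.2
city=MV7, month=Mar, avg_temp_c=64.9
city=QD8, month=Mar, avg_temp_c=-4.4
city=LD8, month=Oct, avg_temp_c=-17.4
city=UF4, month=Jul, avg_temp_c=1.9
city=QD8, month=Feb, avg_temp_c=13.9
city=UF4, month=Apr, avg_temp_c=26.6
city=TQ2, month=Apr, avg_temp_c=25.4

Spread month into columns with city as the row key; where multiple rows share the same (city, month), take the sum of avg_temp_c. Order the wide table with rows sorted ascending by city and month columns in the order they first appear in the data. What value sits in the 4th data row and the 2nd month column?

With rows sorted ascending by city, row 4 is city=TQ2. month columns in first-appearance order: Oct, Feb, Mar, Apr, Jul; column 2 is Feb.
Long rows with city=TQ2, month=Feb: 39.4 + -1.3 + 50.2 = 88.3.

88.3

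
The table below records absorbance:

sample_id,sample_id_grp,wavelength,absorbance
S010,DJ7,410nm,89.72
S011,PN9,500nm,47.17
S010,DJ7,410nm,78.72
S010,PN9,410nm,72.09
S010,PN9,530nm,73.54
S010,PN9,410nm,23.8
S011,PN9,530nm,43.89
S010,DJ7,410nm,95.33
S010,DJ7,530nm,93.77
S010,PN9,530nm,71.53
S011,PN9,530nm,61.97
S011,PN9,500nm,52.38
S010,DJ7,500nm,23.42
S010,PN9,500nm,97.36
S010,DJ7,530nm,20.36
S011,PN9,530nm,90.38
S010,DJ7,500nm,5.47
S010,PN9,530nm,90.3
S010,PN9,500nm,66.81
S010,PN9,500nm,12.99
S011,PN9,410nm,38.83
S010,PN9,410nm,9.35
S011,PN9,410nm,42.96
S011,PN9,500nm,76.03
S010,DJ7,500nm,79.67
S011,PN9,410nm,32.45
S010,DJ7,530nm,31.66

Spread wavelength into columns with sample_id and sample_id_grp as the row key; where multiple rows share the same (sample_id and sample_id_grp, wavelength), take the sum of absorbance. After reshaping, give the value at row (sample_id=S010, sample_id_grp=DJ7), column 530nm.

145.79

Rows with sample_id=S010, sample_id_grp=DJ7 and wavelength=530nm: absorbance values are 93.77, 20.36, 31.66.
93.77 + 20.36 + 31.66 = 145.79.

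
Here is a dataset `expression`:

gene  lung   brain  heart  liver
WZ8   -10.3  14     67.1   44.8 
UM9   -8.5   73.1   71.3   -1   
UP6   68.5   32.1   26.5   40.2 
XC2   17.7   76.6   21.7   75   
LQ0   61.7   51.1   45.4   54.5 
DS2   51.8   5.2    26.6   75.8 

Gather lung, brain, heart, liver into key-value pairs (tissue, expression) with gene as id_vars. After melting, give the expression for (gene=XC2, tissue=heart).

21.7

Unpivoting turns each (gene, wide-column) pair into one long row.
The wide cell at row XC2, column heart holds 21.7, so the long row (XC2, heart) has expression=21.7.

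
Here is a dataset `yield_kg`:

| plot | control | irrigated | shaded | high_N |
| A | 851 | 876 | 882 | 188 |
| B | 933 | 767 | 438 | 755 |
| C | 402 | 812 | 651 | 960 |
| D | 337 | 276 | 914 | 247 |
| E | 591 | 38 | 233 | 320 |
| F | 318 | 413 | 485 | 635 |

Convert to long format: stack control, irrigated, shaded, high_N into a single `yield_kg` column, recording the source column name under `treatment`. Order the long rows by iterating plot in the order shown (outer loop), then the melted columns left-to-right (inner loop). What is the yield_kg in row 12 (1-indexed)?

24 rows total (6 × 4). Row 12: index ⌊(12-1)/4⌋ = 2 into plot → C; (12-1) mod 4 = 3 into the melted columns → high_N.
So row 12 is (C, high_N, 960); yield_kg = 960.

960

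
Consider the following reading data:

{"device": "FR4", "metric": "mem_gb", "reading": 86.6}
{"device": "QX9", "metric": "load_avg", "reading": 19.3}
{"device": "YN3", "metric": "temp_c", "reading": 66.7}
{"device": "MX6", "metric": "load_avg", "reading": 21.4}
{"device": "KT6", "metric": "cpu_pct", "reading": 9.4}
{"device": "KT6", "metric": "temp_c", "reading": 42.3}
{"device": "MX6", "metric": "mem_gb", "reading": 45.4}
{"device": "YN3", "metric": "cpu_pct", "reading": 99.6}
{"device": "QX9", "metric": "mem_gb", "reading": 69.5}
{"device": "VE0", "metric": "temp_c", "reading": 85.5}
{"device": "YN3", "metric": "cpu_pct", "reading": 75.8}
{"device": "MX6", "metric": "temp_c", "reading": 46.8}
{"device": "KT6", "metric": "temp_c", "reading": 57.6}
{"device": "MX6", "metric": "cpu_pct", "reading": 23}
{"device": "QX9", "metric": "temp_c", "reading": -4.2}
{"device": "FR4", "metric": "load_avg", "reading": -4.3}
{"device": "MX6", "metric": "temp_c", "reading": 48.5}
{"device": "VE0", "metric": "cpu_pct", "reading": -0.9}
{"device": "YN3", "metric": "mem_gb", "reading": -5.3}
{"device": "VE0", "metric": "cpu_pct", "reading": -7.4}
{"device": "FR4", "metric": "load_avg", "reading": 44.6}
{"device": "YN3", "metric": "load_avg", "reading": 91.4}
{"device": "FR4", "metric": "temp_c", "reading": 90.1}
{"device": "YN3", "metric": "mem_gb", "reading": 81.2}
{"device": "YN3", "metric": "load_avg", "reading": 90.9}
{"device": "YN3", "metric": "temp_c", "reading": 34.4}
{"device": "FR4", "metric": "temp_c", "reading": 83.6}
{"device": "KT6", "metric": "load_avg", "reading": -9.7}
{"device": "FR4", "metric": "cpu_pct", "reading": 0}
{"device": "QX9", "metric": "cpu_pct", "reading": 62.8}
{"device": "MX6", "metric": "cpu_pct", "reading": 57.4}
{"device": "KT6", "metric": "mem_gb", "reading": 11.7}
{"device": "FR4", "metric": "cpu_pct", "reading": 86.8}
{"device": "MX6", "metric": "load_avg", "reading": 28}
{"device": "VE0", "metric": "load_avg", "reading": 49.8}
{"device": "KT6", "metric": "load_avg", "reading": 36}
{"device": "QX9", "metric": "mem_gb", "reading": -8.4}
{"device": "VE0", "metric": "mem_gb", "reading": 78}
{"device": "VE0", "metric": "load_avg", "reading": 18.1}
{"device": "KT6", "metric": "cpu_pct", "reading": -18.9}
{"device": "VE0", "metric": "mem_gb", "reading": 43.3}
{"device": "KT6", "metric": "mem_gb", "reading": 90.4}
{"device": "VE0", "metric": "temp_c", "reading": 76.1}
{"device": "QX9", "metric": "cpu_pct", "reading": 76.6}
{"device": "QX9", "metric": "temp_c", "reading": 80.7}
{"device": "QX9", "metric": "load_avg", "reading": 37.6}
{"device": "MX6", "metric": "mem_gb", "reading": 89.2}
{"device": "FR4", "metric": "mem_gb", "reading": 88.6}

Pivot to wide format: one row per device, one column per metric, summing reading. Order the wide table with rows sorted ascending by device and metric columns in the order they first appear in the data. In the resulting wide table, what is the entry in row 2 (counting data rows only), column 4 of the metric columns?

With rows sorted ascending by device, row 2 is device=KT6. metric columns in first-appearance order: mem_gb, load_avg, temp_c, cpu_pct; column 4 is cpu_pct.
Long rows with device=KT6, metric=cpu_pct: 9.4 + -18.9 = -9.5.

-9.5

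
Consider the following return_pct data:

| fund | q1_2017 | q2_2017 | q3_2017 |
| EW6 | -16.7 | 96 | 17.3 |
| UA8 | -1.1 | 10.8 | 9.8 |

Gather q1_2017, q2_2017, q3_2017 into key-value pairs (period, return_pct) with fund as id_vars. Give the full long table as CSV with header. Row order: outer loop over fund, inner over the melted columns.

Each (fund, column) pair becomes one row: 2 × 3 = 6 rows.
For example, (EW6, q1_2017) → return_pct=-16.7.

fund,period,return_pct
EW6,q1_2017,-16.7
EW6,q2_2017,96
EW6,q3_2017,17.3
UA8,q1_2017,-1.1
UA8,q2_2017,10.8
UA8,q3_2017,9.8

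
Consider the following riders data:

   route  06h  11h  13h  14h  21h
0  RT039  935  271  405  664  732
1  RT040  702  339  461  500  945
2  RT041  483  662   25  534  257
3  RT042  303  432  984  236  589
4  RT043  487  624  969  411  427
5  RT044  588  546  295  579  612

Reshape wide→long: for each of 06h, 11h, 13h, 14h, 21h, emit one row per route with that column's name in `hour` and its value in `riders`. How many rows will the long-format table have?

30

6 route values × 5 melted columns = 30 rows.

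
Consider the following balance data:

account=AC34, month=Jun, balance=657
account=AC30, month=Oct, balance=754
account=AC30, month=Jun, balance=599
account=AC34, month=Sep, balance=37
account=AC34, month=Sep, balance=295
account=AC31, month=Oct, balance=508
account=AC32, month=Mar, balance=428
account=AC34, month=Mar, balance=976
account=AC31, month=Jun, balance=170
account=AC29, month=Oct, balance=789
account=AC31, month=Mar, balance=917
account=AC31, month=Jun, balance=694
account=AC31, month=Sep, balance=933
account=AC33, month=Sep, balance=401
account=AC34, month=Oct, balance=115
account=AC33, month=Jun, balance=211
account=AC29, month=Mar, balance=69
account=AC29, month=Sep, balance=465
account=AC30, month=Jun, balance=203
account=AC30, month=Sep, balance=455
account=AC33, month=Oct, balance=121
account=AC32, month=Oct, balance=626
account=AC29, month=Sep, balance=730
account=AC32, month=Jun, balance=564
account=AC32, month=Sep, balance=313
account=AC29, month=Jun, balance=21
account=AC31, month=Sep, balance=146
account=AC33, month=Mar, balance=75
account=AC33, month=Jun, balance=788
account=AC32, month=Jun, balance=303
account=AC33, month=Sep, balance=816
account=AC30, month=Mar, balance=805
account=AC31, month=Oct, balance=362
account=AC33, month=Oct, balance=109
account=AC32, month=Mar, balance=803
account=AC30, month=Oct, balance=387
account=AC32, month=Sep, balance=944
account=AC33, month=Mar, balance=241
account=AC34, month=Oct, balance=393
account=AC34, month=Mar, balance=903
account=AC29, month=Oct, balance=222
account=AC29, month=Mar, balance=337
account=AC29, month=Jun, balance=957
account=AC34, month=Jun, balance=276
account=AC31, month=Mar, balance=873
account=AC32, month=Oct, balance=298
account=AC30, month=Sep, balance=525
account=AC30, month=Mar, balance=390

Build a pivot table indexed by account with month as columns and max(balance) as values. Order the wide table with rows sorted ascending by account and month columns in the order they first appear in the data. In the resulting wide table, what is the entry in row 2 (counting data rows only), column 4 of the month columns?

With rows sorted ascending by account, row 2 is account=AC30. month columns in first-appearance order: Jun, Oct, Sep, Mar; column 4 is Mar.
Long rows with account=AC30, month=Mar: max(805, 390) = 805.

805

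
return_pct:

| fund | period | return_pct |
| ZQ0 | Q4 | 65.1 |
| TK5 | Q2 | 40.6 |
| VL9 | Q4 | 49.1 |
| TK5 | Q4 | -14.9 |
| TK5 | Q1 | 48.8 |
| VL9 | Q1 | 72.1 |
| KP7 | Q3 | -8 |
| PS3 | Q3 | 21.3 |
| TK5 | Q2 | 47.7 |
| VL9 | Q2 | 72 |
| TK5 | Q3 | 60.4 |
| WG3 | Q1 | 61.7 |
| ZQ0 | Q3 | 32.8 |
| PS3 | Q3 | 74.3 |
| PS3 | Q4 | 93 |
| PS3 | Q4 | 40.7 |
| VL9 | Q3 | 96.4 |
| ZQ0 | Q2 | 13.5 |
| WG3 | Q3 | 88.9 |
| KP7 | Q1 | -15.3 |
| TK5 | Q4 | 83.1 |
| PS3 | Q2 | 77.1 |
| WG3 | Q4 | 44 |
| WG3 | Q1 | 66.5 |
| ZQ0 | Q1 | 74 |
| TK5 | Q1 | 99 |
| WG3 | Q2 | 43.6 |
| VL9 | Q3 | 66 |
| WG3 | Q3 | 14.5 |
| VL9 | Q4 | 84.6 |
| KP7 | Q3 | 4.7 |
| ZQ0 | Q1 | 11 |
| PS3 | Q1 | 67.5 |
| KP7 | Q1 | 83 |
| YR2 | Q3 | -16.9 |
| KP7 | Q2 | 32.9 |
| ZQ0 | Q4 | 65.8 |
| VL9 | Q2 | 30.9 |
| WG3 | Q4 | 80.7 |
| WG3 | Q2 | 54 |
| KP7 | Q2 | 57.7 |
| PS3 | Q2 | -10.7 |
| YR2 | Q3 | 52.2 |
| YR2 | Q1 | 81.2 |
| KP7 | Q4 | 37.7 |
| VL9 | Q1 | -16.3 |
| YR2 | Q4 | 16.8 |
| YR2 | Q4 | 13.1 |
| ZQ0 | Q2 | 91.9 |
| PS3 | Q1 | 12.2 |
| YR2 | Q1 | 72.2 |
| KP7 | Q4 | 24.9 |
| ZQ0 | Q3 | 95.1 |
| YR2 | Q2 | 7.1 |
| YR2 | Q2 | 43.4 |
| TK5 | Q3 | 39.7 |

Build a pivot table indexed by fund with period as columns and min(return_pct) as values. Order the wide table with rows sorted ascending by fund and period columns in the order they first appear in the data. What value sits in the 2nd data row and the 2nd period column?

-10.7

With rows sorted ascending by fund, row 2 is fund=PS3. period columns in first-appearance order: Q4, Q2, Q1, Q3; column 2 is Q2.
Long rows with fund=PS3, period=Q2: min(77.1, -10.7) = -10.7.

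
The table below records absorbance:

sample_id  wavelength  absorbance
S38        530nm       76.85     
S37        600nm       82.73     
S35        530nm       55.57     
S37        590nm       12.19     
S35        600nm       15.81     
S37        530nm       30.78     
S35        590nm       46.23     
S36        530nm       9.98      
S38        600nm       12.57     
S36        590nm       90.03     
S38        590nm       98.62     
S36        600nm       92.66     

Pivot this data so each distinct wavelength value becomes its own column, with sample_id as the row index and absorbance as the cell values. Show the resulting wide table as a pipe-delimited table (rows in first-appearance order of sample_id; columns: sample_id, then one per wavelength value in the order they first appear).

| sample_id | 530nm | 600nm | 590nm |
| S38 | 76.85 | 12.57 | 98.62 |
| S37 | 30.78 | 82.73 | 12.19 |
| S35 | 55.57 | 15.81 | 46.23 |
| S36 | 9.98 | 92.66 | 90.03 |

Columns: sample_id plus the 3 distinct wavelength values (530nm, 600nm, 590nm).
For example, row S38 column 530nm takes absorbance=76.85 from the long row (S38, 530nm).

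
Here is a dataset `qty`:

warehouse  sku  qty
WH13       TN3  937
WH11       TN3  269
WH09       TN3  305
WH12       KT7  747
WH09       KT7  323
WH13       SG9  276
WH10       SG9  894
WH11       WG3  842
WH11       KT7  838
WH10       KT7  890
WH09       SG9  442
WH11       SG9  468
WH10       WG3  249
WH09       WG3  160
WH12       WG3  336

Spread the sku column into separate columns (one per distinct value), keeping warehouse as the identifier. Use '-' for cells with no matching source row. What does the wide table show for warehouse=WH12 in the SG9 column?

-

No long-format row has warehouse=WH12 and sku=SG9, so the cell is -.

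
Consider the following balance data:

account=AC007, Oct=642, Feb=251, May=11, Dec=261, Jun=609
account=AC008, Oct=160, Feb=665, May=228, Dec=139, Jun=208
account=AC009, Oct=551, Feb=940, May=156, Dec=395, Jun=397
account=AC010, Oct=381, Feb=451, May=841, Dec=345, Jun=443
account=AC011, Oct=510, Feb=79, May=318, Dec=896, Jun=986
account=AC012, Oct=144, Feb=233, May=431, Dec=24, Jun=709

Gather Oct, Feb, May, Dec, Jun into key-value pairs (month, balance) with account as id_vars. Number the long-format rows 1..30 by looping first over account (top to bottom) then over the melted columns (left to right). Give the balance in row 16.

381

30 rows total (6 × 5). Row 16: index ⌊(16-1)/5⌋ = 3 into account → AC010; (16-1) mod 5 = 0 into the melted columns → Oct.
So row 16 is (AC010, Oct, 381); balance = 381.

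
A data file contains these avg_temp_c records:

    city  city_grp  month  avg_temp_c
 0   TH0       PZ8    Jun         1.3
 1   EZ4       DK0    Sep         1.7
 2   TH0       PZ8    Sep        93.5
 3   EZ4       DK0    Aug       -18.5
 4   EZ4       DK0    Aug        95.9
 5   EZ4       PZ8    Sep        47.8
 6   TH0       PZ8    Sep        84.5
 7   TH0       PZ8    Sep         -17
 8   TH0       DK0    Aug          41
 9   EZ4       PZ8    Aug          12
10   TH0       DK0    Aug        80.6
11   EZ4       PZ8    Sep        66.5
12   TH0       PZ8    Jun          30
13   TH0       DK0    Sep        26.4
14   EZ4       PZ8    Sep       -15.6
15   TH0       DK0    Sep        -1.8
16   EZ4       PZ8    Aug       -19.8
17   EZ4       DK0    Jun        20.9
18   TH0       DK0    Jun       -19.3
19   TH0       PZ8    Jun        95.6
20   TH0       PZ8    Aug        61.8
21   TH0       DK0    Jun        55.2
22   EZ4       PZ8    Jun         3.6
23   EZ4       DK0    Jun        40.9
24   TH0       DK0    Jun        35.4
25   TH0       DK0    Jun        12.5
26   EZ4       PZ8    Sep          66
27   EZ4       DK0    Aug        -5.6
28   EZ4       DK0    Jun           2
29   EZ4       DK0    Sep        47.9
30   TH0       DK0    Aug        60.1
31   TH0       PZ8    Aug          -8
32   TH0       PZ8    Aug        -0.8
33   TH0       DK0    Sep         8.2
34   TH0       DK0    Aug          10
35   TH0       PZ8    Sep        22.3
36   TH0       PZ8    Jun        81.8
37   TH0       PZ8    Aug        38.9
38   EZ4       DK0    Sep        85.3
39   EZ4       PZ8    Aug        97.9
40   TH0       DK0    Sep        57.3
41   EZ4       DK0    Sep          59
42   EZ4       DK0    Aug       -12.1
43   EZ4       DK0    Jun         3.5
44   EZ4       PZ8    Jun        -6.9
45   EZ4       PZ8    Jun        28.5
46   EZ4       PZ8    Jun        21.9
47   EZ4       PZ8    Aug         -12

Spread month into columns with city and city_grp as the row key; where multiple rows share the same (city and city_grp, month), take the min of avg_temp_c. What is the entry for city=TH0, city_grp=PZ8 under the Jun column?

Rows with city=TH0, city_grp=PZ8 and month=Jun: avg_temp_c values are 1.3, 30, 95.6, 81.8.
min(1.3, 30, 95.6, 81.8) = 1.3.

1.3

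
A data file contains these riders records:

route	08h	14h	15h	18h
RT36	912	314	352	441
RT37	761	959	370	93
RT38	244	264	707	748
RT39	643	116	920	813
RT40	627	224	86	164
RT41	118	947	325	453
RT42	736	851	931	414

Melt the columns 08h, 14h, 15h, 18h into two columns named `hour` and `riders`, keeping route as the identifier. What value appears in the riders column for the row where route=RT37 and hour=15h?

370

Unpivoting turns each (route, wide-column) pair into one long row.
The wide cell at row RT37, column 15h holds 370, so the long row (RT37, 15h) has riders=370.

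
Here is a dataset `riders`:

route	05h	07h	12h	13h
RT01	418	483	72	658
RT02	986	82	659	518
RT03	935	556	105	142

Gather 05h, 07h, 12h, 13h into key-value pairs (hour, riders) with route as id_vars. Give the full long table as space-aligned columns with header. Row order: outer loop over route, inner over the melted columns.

route  hour  riders
RT01   05h   418   
RT01   07h   483   
RT01   12h   72    
RT01   13h   658   
RT02   05h   986   
RT02   07h   82    
RT02   12h   659   
RT02   13h   518   
RT03   05h   935   
RT03   07h   556   
RT03   12h   105   
RT03   13h   142   

Each (route, column) pair becomes one row: 3 × 4 = 12 rows.
For example, (RT01, 05h) → riders=418.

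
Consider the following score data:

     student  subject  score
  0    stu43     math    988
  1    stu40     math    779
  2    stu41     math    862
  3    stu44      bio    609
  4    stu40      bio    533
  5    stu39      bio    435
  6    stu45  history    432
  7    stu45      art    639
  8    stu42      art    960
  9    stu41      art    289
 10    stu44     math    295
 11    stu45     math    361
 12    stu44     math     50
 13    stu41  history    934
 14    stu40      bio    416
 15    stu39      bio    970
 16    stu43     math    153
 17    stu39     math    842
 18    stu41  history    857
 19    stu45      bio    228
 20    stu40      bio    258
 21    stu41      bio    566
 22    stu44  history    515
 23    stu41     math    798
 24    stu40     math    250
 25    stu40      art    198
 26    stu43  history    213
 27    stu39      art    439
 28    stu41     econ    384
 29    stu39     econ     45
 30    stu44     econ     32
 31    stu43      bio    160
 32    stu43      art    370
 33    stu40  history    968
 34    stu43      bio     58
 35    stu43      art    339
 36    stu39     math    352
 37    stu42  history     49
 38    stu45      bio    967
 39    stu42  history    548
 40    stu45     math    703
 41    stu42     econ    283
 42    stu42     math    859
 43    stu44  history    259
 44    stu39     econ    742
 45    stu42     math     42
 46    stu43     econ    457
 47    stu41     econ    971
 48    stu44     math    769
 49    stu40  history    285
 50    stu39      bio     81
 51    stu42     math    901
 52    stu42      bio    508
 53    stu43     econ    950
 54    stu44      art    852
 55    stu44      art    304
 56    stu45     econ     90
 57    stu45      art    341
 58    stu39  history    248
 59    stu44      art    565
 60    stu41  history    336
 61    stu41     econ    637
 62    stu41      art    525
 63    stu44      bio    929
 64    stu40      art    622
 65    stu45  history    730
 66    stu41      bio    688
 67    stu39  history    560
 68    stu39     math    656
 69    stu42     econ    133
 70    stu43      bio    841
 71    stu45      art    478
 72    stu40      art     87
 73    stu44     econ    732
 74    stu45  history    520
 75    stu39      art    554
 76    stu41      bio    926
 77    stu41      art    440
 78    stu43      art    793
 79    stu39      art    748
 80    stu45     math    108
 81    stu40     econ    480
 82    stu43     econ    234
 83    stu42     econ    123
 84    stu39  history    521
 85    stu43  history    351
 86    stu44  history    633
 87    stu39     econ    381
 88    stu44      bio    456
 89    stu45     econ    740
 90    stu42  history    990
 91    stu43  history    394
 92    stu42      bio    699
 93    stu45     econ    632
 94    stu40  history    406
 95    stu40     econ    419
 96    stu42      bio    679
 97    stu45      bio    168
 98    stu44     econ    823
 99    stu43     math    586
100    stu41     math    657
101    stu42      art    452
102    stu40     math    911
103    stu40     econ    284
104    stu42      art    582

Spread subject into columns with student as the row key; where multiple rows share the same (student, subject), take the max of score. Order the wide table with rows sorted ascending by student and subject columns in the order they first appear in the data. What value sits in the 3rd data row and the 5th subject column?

With rows sorted ascending by student, row 3 is student=stu41. subject columns in first-appearance order: math, bio, history, art, econ; column 5 is econ.
Long rows with student=stu41, subject=econ: max(384, 971, 637) = 971.

971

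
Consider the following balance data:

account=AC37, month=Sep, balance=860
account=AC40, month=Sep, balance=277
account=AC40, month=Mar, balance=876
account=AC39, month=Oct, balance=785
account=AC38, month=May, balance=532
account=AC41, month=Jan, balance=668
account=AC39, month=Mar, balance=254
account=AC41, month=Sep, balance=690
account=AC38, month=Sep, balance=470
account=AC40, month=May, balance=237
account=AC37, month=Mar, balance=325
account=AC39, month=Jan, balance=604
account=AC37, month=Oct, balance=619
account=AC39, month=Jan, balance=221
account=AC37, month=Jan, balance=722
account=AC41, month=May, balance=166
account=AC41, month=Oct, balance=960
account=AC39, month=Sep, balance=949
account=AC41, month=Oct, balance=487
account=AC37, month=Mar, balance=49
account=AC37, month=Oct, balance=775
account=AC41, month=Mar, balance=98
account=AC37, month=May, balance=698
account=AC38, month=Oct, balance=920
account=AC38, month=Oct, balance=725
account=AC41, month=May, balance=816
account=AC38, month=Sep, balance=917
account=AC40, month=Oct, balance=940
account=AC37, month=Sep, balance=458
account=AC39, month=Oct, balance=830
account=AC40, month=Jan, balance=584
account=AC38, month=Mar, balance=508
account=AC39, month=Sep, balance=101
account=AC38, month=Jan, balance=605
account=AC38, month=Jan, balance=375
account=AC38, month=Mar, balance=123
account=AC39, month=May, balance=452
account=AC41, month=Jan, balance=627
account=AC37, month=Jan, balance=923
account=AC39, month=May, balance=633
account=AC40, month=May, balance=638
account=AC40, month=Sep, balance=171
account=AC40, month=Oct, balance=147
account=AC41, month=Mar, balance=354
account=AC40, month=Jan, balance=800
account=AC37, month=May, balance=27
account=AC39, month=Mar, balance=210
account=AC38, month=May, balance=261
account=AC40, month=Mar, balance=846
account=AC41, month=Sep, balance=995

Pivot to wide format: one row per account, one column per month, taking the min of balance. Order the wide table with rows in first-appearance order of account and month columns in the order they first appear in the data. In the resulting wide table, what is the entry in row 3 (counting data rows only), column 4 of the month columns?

With rows in first-appearance order of account, row 3 is account=AC39. month columns in first-appearance order: Sep, Mar, Oct, May, Jan; column 4 is May.
Long rows with account=AC39, month=May: min(452, 633) = 452.

452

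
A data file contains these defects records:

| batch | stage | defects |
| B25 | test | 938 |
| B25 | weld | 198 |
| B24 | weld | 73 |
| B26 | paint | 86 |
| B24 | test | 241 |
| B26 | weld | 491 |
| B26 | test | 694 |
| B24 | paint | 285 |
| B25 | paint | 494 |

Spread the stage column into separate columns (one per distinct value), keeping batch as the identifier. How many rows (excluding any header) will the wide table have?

3

3 distinct batch values → 3 rows.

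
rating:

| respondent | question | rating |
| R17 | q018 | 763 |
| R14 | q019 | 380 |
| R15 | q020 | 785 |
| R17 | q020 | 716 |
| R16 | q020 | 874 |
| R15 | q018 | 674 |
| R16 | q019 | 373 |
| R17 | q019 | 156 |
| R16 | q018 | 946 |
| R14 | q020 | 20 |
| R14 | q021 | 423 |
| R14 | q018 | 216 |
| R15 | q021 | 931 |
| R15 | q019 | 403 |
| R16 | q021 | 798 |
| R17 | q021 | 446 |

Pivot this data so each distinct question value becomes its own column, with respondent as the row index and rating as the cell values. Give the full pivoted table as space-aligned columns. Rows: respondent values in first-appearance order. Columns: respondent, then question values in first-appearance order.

respondent  q018  q019  q020  q021
R17         763   156   716   446 
R14         216   380   20    423 
R15         674   403   785   931 
R16         946   373   874   798 

Columns: respondent plus the 4 distinct question values (q018, q019, q020, q021).
For example, row R17 column q018 takes rating=763 from the long row (R17, q018).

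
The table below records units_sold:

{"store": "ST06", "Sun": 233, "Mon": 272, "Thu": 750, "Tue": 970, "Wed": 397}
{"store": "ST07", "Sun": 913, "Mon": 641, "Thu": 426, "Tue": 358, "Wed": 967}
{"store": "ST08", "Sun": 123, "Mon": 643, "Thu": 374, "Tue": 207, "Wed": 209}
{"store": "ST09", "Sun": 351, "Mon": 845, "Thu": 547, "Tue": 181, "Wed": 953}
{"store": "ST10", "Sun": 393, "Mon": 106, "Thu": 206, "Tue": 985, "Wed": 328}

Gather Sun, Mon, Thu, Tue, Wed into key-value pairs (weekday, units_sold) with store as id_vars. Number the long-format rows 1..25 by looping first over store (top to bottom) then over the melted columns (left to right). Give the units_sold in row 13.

25 rows total (5 × 5). Row 13: index ⌊(13-1)/5⌋ = 2 into store → ST08; (13-1) mod 5 = 2 into the melted columns → Thu.
So row 13 is (ST08, Thu, 374); units_sold = 374.

374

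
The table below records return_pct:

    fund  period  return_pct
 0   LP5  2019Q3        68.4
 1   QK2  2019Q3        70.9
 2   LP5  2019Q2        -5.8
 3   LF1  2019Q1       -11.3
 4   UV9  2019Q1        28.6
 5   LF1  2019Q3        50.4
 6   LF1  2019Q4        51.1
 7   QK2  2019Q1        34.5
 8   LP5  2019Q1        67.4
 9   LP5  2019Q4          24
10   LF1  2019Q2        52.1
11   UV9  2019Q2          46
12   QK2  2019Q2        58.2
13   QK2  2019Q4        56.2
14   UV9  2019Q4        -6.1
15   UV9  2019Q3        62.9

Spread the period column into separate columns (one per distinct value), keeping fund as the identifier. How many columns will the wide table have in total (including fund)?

5

1 column for fund plus 4 distinct period values → 5 columns.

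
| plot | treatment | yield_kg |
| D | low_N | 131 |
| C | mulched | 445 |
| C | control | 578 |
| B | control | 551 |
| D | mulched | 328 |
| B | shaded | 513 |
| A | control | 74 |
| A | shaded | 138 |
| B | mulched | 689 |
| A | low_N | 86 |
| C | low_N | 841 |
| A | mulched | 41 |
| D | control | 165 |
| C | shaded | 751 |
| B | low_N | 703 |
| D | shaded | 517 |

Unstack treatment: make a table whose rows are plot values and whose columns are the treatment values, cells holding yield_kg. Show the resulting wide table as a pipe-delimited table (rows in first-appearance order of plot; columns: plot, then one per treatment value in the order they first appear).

| plot | low_N | mulched | control | shaded |
| D | 131 | 328 | 165 | 517 |
| C | 841 | 445 | 578 | 751 |
| B | 703 | 689 | 551 | 513 |
| A | 86 | 41 | 74 | 138 |

Columns: plot plus the 4 distinct treatment values (low_N, mulched, control, shaded).
For example, row D column low_N takes yield_kg=131 from the long row (D, low_N).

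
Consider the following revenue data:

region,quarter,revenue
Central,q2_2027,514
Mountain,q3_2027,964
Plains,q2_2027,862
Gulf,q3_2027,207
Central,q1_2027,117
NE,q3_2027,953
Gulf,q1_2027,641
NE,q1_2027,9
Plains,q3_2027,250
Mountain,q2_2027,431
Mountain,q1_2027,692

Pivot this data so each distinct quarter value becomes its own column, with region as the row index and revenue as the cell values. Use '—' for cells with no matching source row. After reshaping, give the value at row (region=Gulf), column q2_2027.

No long-format row has region=Gulf and quarter=q2_2027, so the cell is —.

—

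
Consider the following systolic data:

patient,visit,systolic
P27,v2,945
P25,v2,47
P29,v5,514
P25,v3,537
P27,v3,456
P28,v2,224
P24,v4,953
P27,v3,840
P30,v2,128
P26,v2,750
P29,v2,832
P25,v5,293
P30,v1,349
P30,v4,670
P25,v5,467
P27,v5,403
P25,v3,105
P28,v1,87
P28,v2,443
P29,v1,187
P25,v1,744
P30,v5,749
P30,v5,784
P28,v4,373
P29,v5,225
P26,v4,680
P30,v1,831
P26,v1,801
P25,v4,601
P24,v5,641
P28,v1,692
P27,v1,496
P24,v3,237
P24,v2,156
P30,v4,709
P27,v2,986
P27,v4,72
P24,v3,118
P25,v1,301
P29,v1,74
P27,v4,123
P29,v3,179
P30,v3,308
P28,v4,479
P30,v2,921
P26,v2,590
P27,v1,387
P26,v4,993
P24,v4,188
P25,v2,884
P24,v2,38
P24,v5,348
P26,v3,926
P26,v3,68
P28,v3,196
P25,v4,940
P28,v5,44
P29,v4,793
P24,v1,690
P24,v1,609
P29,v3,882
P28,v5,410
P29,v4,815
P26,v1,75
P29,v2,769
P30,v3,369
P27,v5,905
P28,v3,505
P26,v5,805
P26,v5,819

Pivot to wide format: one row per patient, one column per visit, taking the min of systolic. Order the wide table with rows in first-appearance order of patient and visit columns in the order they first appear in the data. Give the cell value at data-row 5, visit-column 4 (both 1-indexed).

188

With rows in first-appearance order of patient, row 5 is patient=P24. visit columns in first-appearance order: v2, v5, v3, v4, v1; column 4 is v4.
Long rows with patient=P24, visit=v4: min(953, 188) = 188.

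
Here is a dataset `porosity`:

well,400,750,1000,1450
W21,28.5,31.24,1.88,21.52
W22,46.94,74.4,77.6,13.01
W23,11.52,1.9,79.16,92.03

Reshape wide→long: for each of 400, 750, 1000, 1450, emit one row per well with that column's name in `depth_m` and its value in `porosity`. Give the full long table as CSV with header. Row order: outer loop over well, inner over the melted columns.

Each (well, column) pair becomes one row: 3 × 4 = 12 rows.
For example, (W21, 400) → porosity=28.5.

well,depth_m,porosity
W21,400,28.5
W21,750,31.24
W21,1000,1.88
W21,1450,21.52
W22,400,46.94
W22,750,74.4
W22,1000,77.6
W22,1450,13.01
W23,400,11.52
W23,750,1.9
W23,1000,79.16
W23,1450,92.03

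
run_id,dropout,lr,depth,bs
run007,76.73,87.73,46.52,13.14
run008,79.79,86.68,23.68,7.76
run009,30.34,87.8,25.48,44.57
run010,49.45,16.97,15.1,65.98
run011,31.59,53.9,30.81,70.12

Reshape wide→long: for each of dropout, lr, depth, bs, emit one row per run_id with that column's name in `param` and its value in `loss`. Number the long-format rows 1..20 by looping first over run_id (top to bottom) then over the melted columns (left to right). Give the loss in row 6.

86.68

20 rows total (5 × 4). Row 6: index ⌊(6-1)/4⌋ = 1 into run_id → run008; (6-1) mod 4 = 1 into the melted columns → lr.
So row 6 is (run008, lr, 86.68); loss = 86.68.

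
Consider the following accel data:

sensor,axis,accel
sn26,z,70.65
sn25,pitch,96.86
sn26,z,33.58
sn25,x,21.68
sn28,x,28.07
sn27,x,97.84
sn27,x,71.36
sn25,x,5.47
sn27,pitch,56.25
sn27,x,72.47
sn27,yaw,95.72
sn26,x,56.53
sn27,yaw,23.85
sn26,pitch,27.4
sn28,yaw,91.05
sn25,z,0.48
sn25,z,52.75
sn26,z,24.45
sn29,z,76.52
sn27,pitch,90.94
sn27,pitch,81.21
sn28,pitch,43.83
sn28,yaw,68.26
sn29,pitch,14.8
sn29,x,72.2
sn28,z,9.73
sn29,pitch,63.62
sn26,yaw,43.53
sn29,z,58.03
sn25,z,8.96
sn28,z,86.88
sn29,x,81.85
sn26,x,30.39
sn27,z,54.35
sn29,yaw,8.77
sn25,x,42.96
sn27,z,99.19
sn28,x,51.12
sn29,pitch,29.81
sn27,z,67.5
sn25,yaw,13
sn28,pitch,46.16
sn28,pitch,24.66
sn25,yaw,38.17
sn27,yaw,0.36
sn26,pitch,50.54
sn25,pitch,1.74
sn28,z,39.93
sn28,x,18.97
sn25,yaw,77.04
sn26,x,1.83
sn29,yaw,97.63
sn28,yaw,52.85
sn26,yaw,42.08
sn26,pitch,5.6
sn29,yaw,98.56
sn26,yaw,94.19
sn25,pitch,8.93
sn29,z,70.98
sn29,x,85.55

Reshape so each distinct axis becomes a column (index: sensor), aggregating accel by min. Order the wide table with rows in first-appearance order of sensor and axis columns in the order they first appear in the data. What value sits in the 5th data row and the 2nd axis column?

With rows in first-appearance order of sensor, row 5 is sensor=sn29. axis columns in first-appearance order: z, pitch, x, yaw; column 2 is pitch.
Long rows with sensor=sn29, axis=pitch: min(14.8, 63.62, 29.81) = 14.8.

14.8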